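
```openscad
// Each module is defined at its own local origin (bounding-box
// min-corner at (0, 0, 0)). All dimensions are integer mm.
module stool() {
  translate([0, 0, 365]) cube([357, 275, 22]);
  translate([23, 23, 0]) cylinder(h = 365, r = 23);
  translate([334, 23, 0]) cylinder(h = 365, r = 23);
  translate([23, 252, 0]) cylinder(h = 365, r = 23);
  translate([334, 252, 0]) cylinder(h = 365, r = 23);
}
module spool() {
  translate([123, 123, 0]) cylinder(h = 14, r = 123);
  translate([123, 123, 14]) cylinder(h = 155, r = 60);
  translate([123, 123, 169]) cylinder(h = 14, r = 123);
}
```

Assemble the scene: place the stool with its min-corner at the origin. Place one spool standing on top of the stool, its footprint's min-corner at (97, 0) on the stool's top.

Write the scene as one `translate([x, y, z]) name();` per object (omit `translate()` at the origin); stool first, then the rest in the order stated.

stool();
translate([97, 0, 387]) spool();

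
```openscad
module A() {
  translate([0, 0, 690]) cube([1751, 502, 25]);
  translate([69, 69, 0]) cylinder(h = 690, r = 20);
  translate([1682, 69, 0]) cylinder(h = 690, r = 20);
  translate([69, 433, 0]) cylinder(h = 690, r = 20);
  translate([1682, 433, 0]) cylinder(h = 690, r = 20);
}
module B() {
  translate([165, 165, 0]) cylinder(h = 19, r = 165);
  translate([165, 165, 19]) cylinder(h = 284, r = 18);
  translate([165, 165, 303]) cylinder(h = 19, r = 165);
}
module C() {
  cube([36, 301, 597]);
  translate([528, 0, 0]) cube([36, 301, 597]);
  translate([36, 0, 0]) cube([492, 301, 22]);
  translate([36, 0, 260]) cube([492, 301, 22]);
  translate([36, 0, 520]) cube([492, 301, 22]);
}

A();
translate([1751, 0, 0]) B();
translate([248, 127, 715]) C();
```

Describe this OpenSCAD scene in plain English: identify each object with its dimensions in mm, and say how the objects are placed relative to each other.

A is a table: top 1751 mm (x) × 502 mm (y), 25 mm thick, upper face at z = 715 mm, on four round legs of 40 mm diameter, each leg's bounding box inset 49 mm from the nearest pair of top edges, running from z = 0 to the bottom of the top.

B is a spool: two coaxial disc flanges of radius 165 mm and thickness 19 mm, joined by a core cylinder of radius 18 mm and height 284 mm. The lower flange rests on z = 0 and the three cylinders share a vertical axis.

C is a bookshelf 564 mm wide overall, 301 mm deep and 597 mm tall. The two sides are 36 mm thick vertical panels. 3 horizontal shelves of 22 mm thickness span between the inner faces of the sides; the lowest shelf sits on the floor and shelves are stacked with a clear vertical gap of 238 mm between each pair.

The spool is against the table's +x side, with their −y faces flush. The bookshelf is on top of the table.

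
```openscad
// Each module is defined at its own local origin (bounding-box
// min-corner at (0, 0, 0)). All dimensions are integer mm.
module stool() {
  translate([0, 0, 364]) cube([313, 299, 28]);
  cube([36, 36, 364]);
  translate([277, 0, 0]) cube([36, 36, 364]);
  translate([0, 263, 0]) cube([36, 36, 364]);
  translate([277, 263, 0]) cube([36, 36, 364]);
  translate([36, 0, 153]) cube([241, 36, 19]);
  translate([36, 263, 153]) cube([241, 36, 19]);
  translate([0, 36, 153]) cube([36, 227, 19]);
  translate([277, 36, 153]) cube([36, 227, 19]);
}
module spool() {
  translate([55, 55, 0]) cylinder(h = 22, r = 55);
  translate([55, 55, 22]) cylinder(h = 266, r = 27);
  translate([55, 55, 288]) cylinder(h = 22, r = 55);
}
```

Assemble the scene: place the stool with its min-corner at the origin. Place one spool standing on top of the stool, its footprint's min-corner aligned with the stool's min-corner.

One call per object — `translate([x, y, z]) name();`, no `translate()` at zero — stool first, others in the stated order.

stool();
translate([0, 0, 392]) spool();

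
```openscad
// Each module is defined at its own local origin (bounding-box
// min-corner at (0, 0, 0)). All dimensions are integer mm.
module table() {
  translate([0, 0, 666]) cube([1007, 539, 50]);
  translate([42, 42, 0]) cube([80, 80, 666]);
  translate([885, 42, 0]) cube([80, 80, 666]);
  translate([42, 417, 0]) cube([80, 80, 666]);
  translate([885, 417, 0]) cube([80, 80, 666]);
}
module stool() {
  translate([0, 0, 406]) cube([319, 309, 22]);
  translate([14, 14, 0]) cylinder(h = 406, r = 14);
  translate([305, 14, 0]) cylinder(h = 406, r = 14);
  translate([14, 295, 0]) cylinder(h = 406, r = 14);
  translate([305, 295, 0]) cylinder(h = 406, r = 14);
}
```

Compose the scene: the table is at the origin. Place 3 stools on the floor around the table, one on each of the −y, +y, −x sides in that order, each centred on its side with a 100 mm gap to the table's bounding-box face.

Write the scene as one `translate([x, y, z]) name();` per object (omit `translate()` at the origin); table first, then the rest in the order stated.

table();
translate([344, -409, 0]) stool();
translate([344, 639, 0]) stool();
translate([-419, 115, 0]) stool();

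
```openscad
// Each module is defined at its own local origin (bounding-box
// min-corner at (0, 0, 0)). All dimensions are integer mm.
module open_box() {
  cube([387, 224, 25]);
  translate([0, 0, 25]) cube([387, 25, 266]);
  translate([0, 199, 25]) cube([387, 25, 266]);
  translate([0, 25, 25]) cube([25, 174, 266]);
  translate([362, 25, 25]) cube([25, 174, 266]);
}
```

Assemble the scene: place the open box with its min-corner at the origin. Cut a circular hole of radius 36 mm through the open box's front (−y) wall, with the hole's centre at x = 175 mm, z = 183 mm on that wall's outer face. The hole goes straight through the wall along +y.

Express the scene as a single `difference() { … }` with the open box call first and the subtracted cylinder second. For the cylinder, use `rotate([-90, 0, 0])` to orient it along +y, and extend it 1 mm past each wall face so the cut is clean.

difference() {
  open_box();
  translate([175, -1, 183]) rotate([-90, 0, 0]) cylinder(h = 27, r = 36);
}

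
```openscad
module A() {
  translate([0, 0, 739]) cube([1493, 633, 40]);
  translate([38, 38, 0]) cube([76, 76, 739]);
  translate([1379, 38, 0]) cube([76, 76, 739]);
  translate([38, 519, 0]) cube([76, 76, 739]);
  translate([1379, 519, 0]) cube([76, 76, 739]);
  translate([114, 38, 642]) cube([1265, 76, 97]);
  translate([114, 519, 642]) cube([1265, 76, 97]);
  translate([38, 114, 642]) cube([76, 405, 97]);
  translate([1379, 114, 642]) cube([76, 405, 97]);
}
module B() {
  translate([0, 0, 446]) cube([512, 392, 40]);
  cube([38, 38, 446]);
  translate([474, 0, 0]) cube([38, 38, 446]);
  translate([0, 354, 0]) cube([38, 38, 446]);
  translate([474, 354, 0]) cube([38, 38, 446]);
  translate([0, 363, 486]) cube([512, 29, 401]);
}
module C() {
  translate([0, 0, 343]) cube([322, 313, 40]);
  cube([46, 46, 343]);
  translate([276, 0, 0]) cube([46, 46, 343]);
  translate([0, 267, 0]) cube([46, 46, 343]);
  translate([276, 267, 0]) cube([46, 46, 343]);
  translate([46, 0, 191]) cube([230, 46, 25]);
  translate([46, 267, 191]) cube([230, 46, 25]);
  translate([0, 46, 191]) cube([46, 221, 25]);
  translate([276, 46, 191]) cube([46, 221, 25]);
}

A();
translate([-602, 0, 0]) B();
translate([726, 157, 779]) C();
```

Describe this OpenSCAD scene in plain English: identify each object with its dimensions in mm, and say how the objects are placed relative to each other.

A is a table: top 1493 mm (x) × 633 mm (y), 40 mm thick, upper face at z = 779 mm, on four 76×76 mm square legs, each inset 38 mm from the nearest pair of top edges, running from z = 0 to the bottom of the top. Four apron rails, 76 mm thick and 97 mm tall, run between adjacent legs with their top edges flush with the underside of the top and their outer faces flush with the legs' outer faces.

B is a chair. The seat is a 512×392×40 mm slab with its top at z = 486 mm, on four 38×38 mm corner legs (flush with the seat edges, standing on z = 0). A flat backrest 29 mm thick, 401 mm tall, spans the full seat width and rises from the seat top along its +y edge, rear face flush with the rear of the seat.

C is a four-legged stool. The seat is a 322×313×40 mm slab whose top surface is at z = 383 mm; four square legs, each 46×46 mm in cross-section, run from the floor (z = 0) to the underside of the seat, each flush with a corner of the seat. Four stretchers, 46 mm wide and 25 mm tall, connect adjacent legs with their undersides at z = 191 mm, each running between the inner faces of the legs it joins and aligned with the legs' outer faces on the other axis.

The chair is on the floor beside the table on its −x side. The stool is on top of the table.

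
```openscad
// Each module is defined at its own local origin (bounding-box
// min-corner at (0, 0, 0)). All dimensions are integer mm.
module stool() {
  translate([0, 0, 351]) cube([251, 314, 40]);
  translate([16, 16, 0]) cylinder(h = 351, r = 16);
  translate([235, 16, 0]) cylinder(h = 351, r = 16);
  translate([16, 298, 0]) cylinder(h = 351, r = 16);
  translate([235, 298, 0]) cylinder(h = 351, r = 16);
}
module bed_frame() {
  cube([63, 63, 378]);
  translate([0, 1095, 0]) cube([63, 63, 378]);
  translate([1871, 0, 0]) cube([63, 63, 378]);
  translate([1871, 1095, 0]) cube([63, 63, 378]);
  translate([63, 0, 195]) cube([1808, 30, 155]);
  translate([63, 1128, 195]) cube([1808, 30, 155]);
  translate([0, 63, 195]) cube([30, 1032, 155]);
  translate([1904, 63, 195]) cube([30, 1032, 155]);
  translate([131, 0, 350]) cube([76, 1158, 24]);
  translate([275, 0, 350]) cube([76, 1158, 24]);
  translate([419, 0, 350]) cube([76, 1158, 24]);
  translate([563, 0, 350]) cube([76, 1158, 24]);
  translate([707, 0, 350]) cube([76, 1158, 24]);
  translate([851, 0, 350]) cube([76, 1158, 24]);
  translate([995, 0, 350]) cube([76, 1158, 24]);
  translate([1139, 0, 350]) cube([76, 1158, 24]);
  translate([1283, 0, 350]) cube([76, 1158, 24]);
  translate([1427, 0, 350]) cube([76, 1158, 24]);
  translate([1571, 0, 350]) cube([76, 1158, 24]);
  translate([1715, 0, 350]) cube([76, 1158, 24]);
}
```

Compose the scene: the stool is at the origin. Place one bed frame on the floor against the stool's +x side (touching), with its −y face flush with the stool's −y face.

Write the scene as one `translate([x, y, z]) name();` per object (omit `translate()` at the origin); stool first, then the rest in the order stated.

stool();
translate([251, 0, 0]) bed_frame();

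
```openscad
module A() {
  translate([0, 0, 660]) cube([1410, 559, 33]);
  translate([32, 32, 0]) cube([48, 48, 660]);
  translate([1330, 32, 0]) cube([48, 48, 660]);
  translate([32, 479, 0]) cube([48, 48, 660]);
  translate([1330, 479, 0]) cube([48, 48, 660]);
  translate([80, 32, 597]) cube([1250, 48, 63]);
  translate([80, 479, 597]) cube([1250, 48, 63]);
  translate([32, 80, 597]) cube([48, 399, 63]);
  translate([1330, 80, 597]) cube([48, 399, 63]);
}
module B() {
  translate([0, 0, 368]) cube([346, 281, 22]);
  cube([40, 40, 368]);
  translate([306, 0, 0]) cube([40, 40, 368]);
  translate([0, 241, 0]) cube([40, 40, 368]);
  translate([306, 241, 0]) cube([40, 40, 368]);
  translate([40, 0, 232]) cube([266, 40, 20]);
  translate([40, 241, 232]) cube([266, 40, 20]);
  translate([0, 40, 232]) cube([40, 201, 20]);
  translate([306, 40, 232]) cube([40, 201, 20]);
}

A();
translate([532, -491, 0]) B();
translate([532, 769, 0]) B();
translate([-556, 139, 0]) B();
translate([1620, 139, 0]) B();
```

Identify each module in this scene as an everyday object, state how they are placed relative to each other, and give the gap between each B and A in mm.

A is a table. B is a stool. Four stools sit around the table at the −y, +y, −x, +x sides. The gap between each stool and the table is 210 mm.

Each stool's nearest face is 210 mm from the table's bounding box.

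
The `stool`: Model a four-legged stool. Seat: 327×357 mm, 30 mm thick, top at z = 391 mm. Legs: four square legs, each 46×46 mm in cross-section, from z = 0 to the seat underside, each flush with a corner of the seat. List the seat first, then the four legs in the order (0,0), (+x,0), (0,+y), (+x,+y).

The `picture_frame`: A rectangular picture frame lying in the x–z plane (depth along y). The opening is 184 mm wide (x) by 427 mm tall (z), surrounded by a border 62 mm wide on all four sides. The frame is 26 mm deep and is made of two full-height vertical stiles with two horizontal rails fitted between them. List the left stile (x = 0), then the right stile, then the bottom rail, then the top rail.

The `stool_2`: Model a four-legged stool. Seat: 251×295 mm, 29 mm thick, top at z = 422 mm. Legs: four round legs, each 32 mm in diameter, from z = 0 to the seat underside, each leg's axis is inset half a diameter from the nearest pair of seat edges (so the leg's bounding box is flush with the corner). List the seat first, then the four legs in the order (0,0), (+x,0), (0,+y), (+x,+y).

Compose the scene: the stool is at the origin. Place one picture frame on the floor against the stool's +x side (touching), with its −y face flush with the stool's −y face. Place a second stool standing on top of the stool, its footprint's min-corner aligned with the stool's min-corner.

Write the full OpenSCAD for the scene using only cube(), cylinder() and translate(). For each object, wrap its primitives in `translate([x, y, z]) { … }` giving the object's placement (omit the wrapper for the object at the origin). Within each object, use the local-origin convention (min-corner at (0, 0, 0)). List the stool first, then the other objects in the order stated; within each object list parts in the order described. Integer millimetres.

translate([0, 0, 361]) cube([327, 357, 30]);
cube([46, 46, 361]);
translate([281, 0, 0]) cube([46, 46, 361]);
translate([0, 311, 0]) cube([46, 46, 361]);
translate([281, 311, 0]) cube([46, 46, 361]);
translate([327, 0, 0]) {
  cube([62, 26, 551]);
  translate([246, 0, 0]) cube([62, 26, 551]);
  translate([62, 0, 0]) cube([184, 26, 62]);
  translate([62, 0, 489]) cube([184, 26, 62]);
}
translate([0, 0, 391]) {
  translate([0, 0, 393]) cube([251, 295, 29]);
  translate([16, 16, 0]) cylinder(h = 393, r = 16);
  translate([235, 16, 0]) cylinder(h = 393, r = 16);
  translate([16, 279, 0]) cylinder(h = 393, r = 16);
  translate([235, 279, 0]) cylinder(h = 393, r = 16);
}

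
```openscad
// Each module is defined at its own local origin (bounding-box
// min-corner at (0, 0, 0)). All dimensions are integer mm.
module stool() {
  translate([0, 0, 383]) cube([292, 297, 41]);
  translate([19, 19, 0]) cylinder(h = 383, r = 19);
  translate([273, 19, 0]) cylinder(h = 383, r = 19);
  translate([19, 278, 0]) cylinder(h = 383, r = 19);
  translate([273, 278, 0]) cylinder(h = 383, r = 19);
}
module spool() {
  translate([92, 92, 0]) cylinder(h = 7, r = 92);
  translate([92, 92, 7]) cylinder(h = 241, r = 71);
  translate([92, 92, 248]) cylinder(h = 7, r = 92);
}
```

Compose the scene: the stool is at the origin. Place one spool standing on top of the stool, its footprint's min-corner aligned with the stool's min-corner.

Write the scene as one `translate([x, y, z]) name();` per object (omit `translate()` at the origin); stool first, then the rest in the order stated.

stool();
translate([0, 0, 424]) spool();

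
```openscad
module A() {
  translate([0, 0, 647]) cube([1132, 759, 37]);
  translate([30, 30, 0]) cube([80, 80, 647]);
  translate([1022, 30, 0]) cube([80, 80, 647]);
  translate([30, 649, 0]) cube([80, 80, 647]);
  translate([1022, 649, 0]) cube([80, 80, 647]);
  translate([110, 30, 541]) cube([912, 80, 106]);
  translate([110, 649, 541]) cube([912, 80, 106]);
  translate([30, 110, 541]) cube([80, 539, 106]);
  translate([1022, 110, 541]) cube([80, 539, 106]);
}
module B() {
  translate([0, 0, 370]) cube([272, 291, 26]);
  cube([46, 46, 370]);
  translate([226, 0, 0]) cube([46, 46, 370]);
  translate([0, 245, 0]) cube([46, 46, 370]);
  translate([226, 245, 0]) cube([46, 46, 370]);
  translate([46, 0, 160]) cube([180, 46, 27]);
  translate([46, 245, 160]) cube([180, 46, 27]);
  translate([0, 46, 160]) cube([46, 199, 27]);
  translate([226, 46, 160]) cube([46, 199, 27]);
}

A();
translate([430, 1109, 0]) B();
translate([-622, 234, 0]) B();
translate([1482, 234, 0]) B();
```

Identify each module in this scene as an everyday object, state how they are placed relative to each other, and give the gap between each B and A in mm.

Each stool's nearest face is 350 mm from the table's bounding box.

A is a table. B is a stool. Three stools sit around the table at the +y, −x, +x sides. The gap between each stool and the table is 350 mm.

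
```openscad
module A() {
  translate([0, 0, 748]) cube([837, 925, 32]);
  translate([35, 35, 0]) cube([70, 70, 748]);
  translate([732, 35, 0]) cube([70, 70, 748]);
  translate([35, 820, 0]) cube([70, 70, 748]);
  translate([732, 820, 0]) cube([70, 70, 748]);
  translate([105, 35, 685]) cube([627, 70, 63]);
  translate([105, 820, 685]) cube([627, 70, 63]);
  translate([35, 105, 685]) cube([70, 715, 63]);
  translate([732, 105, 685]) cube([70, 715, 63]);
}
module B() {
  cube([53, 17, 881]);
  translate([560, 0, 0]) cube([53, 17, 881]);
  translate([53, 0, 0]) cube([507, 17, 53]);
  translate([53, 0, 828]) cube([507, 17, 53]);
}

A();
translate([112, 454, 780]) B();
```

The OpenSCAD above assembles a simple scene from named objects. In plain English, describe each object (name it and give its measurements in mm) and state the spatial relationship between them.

A is a rectangular dining table. The top is 837×925×32 mm with its upper surface at z = 780 mm. It stands on four 70×70 mm square legs, each inset 35 mm from the nearest pair of top edges, running from the floor to the underside of the top. Four apron rails, 70 mm thick and 63 mm tall, run between adjacent legs with their top edges flush with the underside of the top and their outer faces flush with the legs' outer faces.

B is a picture frame with a 507×775 mm rectangular opening (x by z) and a uniform 53 mm border on every side. Frame depth is 17 mm along y. It is built from two vertical stiles running the full outside height and two horizontal rails spanning the gap between the stiles.

The picture frame is on top of the table, centred.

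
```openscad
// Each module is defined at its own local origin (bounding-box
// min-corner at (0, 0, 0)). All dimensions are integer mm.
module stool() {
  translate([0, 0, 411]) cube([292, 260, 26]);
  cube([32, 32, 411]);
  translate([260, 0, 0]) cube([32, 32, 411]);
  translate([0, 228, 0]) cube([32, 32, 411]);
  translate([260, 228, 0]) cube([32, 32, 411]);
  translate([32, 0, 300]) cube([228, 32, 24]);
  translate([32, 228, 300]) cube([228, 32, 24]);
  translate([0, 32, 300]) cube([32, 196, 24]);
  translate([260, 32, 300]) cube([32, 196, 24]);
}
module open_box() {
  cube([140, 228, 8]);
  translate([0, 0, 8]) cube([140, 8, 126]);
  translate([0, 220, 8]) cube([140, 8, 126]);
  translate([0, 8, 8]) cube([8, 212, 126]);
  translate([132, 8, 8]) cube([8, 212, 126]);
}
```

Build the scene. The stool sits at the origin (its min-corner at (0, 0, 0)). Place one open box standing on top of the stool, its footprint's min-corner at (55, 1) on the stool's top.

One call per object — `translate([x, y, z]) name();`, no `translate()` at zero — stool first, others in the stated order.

stool();
translate([55, 1, 437]) open_box();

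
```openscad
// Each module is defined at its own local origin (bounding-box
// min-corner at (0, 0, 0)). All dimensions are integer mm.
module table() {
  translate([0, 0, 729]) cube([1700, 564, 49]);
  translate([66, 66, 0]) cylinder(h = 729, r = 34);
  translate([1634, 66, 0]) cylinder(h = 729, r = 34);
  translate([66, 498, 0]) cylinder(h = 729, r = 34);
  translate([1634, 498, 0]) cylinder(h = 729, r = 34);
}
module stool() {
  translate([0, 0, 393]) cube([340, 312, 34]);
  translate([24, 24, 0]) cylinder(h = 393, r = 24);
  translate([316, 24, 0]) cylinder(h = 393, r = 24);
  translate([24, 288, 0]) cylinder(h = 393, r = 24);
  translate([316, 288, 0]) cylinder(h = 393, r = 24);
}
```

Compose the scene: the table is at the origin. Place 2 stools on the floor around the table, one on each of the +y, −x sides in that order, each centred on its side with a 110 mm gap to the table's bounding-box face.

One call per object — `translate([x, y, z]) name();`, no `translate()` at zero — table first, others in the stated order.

table();
translate([680, 674, 0]) stool();
translate([-450, 126, 0]) stool();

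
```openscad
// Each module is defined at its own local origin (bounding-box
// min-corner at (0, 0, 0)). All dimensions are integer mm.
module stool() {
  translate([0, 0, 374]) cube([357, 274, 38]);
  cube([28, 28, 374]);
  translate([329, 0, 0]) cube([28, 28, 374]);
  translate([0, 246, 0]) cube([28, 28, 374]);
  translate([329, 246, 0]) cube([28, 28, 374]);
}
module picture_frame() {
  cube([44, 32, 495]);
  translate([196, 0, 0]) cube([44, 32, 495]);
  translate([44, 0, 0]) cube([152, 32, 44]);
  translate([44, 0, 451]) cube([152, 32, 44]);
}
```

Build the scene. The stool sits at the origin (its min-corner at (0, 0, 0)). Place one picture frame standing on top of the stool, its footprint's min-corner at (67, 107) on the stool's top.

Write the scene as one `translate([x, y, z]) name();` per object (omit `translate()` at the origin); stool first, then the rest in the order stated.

stool();
translate([67, 107, 412]) picture_frame();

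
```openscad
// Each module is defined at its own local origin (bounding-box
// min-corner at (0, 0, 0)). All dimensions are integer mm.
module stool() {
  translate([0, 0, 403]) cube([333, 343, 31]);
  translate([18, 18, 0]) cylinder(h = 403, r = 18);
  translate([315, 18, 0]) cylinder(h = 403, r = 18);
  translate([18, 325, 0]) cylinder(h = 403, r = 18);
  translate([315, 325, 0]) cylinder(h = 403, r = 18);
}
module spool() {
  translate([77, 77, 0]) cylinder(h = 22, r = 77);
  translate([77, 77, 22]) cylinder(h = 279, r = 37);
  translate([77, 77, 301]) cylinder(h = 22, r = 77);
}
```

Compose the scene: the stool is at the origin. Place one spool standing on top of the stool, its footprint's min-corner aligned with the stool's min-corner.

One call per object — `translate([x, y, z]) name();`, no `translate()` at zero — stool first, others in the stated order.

stool();
translate([0, 0, 434]) spool();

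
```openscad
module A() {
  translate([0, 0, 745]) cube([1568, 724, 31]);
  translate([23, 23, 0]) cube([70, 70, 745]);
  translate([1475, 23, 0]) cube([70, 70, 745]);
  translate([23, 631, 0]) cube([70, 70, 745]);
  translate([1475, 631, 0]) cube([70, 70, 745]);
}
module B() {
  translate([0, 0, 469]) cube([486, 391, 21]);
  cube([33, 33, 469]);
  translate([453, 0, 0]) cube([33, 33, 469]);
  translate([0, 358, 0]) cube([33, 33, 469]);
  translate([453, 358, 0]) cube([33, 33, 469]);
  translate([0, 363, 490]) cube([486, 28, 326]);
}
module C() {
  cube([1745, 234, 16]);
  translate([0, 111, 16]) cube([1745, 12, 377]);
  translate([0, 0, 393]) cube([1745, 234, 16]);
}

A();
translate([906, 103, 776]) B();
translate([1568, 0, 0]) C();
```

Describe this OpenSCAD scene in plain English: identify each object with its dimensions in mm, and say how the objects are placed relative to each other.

A is a table: top 1568 mm (x) × 724 mm (y), 31 mm thick, upper face at z = 776 mm, on four 70×70 mm square legs, each inset 23 mm from the nearest pair of top edges, running from z = 0 to the bottom of the top.

B is a chair. The seat is a 486×391×21 mm slab with its top at z = 490 mm, on four 33×33 mm corner legs (flush with the seat edges, standing on z = 0). A flat backrest 28 mm thick, 326 mm tall, spans the full seat width and rises from the seat top along its +y edge, rear face flush with the rear of the seat.

C is an I-beam lying along x, 1745 mm long. Overall section height 409 mm. Two flanges 234 mm wide (y) and 16 mm thick, one on the floor and one at the top; a web 12 mm thick runs between them, centred on the flange width.

The chair is on top of the table. The I-beam is against the table's +x side, with their −y faces flush.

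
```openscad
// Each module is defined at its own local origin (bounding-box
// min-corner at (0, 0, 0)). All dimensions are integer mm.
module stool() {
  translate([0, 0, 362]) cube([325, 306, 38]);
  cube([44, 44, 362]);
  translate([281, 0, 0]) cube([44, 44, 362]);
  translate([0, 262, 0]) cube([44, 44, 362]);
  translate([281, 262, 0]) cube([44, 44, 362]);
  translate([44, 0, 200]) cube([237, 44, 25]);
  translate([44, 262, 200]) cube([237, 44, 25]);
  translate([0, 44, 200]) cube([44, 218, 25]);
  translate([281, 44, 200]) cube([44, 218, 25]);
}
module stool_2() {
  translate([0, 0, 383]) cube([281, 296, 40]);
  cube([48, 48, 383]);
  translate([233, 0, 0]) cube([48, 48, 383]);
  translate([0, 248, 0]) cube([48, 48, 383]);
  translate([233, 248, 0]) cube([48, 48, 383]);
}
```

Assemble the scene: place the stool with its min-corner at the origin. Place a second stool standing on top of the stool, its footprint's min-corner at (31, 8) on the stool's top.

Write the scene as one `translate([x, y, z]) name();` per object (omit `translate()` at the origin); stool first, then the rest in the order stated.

stool();
translate([31, 8, 400]) stool_2();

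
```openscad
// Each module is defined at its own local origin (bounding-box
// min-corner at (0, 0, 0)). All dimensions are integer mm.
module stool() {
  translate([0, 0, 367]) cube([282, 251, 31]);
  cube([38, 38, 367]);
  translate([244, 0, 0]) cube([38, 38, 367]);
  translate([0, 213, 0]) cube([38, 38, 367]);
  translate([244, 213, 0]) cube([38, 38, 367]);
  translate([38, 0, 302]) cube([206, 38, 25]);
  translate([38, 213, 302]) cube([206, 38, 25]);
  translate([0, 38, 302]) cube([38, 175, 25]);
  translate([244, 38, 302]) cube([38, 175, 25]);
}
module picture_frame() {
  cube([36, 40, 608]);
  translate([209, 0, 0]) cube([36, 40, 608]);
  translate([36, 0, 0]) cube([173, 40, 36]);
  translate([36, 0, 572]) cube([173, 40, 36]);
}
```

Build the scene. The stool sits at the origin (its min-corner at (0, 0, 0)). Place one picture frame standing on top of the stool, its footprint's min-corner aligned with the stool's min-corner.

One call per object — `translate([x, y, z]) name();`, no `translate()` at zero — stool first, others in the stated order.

stool();
translate([0, 0, 398]) picture_frame();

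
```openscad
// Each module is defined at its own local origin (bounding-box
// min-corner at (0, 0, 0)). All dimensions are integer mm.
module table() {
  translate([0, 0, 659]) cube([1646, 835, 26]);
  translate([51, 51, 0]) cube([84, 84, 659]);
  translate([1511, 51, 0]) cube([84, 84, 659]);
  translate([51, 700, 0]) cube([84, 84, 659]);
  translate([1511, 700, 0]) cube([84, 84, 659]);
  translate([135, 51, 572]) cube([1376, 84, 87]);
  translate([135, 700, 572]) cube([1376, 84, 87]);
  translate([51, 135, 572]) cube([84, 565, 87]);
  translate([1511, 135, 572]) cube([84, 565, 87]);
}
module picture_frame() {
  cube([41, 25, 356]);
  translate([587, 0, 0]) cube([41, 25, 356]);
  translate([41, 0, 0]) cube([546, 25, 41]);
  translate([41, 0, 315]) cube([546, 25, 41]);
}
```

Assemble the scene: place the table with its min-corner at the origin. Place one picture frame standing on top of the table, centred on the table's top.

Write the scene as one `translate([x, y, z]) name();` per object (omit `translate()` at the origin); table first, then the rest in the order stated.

table();
translate([509, 405, 685]) picture_frame();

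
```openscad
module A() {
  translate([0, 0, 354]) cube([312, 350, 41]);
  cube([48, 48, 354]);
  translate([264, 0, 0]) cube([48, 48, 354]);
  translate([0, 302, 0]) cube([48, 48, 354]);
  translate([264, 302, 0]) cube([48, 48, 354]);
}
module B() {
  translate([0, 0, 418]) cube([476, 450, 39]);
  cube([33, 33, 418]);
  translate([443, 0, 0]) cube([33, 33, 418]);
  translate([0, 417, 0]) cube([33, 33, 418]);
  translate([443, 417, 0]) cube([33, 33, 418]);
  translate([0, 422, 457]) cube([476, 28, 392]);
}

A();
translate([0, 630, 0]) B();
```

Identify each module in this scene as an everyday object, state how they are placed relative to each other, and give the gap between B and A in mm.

The chair's nearest face is 280 mm from the stool's +y face.

A is a stool. B is a chair. The chair is on the floor beside the stool on its +y side. The gap between the chair and the stool is 280 mm.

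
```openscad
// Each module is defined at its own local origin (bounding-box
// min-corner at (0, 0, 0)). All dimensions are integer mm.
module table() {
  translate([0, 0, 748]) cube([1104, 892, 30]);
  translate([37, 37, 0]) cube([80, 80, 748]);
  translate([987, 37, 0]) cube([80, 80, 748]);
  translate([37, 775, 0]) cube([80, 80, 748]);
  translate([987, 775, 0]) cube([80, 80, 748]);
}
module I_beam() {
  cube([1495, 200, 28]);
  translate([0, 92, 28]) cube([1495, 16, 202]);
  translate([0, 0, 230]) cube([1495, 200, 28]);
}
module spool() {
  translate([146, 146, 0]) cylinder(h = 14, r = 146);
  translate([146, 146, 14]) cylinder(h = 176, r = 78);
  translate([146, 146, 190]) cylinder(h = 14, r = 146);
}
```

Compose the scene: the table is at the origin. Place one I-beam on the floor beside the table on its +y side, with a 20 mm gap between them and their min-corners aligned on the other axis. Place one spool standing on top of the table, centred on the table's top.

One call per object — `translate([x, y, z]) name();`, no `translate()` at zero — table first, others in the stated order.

table();
translate([0, 912, 0]) I_beam();
translate([406, 300, 778]) spool();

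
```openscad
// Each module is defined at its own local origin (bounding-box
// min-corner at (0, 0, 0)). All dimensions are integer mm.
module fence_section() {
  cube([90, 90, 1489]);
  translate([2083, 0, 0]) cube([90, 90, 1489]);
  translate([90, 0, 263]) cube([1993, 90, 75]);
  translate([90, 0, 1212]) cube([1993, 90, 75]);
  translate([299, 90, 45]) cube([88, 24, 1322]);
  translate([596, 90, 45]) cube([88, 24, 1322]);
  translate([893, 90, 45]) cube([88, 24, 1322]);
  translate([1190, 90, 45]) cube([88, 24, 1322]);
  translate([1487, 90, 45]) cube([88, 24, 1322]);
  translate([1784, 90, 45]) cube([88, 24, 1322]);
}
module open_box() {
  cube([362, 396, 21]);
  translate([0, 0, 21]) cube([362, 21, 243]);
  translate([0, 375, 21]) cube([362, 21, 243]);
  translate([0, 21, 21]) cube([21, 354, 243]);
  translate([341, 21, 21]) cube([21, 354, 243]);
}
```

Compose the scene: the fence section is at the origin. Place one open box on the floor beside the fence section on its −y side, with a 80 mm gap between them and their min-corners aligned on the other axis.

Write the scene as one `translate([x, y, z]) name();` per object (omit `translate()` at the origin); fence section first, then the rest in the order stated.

fence_section();
translate([0, -476, 0]) open_box();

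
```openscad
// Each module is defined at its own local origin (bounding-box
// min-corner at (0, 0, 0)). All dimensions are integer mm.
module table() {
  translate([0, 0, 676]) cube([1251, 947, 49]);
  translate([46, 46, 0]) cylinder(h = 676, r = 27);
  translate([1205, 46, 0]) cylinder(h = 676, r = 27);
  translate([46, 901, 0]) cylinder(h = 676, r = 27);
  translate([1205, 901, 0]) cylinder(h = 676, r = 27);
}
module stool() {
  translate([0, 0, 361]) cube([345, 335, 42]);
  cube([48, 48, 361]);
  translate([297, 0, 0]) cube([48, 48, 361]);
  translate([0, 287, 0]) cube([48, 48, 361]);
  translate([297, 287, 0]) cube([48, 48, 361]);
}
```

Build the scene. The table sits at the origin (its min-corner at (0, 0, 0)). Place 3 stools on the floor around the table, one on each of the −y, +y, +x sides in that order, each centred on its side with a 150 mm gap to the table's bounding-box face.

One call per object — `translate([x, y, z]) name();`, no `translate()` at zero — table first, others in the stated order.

table();
translate([453, -485, 0]) stool();
translate([453, 1097, 0]) stool();
translate([1401, 306, 0]) stool();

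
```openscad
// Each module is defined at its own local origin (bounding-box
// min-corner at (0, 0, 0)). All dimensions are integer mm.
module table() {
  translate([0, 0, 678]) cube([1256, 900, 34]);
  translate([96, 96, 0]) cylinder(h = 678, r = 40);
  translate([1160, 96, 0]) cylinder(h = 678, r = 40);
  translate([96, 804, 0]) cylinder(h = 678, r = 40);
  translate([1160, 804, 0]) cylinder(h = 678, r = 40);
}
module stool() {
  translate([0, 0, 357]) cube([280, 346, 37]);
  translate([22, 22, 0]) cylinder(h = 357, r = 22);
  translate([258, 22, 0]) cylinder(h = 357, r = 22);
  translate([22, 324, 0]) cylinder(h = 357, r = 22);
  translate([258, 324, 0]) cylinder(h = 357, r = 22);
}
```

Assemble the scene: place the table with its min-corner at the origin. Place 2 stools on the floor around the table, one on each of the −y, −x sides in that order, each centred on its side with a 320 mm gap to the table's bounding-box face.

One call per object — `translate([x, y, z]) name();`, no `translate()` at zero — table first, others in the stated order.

table();
translate([488, -666, 0]) stool();
translate([-600, 277, 0]) stool();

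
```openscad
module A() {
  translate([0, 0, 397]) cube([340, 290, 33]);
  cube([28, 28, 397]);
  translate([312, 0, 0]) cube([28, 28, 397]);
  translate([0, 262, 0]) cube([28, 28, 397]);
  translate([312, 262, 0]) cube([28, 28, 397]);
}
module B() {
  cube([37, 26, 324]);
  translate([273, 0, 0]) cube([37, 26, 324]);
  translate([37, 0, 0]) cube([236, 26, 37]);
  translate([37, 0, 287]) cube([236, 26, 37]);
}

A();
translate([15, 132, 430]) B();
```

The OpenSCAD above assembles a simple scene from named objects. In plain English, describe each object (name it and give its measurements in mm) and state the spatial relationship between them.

A is a four-legged stool. The seat is 340×290 mm, 33 mm thick, top at z = 430 mm. It stands on four square legs, each 28×28 mm in cross-section, from z = 0 to the seat underside, each flush with a corner of the seat.

B is a picture frame with a 236×250 mm rectangular opening (x by z) and a uniform 37 mm border on every side. Frame depth is 26 mm along y. It is built from two vertical stiles running the full outside height and two horizontal rails spanning the gap between the stiles.

The picture frame is on top of the stool, centred.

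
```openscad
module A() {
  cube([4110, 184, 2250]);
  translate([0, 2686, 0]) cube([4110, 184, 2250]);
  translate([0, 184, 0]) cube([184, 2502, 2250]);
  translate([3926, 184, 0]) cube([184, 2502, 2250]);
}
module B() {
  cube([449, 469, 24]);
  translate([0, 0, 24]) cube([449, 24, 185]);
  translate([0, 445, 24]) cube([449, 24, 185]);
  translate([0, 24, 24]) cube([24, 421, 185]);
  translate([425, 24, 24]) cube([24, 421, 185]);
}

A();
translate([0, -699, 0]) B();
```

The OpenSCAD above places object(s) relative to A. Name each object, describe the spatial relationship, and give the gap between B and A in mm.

A is a house frame. B is an open box. The open box is on the floor beside the house frame on its −y side. The gap between the open box and the house frame is 230 mm.

The open box's nearest face is 230 mm from the house frame's −y face.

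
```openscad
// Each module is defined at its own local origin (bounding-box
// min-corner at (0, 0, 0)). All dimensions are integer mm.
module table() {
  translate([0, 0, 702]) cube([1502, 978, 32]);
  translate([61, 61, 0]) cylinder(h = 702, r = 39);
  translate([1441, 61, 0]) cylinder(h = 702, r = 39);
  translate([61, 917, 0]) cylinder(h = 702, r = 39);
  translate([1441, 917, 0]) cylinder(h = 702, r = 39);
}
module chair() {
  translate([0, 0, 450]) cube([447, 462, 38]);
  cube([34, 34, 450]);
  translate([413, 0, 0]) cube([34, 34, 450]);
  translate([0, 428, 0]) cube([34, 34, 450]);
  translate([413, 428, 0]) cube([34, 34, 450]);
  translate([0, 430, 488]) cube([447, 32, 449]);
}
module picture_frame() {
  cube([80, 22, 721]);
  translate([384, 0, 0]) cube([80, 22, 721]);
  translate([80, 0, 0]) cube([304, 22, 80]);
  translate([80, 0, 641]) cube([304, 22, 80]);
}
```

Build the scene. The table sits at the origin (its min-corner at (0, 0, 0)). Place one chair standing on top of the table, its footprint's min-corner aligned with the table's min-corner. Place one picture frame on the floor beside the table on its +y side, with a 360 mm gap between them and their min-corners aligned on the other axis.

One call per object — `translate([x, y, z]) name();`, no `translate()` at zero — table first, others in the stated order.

table();
translate([0, 0, 734]) chair();
translate([0, 1338, 0]) picture_frame();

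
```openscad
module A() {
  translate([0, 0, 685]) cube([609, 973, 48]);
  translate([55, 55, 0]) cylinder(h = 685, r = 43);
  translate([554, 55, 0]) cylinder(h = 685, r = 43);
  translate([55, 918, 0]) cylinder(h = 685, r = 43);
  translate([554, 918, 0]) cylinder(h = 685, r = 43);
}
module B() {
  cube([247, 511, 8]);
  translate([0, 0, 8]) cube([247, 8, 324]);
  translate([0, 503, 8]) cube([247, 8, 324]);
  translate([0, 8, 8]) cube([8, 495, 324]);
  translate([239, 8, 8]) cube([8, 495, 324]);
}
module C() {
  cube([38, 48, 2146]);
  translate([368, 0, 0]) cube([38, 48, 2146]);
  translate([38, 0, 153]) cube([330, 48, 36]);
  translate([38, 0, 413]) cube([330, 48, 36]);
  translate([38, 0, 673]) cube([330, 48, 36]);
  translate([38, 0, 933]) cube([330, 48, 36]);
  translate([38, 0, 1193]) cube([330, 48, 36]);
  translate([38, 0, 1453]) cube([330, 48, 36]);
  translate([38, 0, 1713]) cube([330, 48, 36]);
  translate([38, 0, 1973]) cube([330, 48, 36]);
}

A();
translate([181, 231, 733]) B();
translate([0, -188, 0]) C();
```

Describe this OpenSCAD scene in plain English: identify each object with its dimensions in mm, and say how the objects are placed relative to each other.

A is a table: top 609 mm (x) × 973 mm (y), 48 mm thick, upper face at z = 733 mm, on four round legs of 86 mm diameter, each leg's bounding box inset 12 mm from the nearest pair of top edges, running from z = 0 to the bottom of the top.

B is an open-topped rectangular box: outside dimensions 247×511×332 mm, with a uniform wall and base thickness of 8 mm. The base is a full 247×511 slab on the floor; four walls sit on top of the base. The front and back walls (the −y and +y sides) span the full width; the two side walls fit between them.

C is a straight ladder. Two 38×48 mm vertical rails, 2146 mm tall, stand 406 mm apart (outside-to-outside) with their front faces coplanar on the −y side. 8 rungs, each 48 mm deep and 36 mm tall, span between the inner faces of the rails, front faces flush with the rails. The lowest rung's underside is at z = 153 mm and rungs are spaced 260 mm apart (underside to underside).

The open box is on top of the table, centred. The ladder is on the floor beside the table on its −y side.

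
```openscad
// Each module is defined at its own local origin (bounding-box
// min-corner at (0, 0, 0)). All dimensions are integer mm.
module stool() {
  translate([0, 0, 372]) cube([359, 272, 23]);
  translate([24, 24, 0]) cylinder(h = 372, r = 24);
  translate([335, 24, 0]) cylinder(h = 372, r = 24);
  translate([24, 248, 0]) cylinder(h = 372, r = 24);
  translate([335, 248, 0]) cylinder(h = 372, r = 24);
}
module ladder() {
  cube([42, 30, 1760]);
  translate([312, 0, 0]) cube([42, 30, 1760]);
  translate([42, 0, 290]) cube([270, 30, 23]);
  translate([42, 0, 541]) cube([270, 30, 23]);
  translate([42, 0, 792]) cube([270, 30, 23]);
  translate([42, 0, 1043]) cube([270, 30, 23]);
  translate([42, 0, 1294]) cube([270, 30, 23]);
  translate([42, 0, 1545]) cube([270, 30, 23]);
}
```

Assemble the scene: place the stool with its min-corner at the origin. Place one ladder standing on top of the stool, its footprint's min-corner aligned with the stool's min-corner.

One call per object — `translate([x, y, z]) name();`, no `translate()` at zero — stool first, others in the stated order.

stool();
translate([0, 0, 395]) ladder();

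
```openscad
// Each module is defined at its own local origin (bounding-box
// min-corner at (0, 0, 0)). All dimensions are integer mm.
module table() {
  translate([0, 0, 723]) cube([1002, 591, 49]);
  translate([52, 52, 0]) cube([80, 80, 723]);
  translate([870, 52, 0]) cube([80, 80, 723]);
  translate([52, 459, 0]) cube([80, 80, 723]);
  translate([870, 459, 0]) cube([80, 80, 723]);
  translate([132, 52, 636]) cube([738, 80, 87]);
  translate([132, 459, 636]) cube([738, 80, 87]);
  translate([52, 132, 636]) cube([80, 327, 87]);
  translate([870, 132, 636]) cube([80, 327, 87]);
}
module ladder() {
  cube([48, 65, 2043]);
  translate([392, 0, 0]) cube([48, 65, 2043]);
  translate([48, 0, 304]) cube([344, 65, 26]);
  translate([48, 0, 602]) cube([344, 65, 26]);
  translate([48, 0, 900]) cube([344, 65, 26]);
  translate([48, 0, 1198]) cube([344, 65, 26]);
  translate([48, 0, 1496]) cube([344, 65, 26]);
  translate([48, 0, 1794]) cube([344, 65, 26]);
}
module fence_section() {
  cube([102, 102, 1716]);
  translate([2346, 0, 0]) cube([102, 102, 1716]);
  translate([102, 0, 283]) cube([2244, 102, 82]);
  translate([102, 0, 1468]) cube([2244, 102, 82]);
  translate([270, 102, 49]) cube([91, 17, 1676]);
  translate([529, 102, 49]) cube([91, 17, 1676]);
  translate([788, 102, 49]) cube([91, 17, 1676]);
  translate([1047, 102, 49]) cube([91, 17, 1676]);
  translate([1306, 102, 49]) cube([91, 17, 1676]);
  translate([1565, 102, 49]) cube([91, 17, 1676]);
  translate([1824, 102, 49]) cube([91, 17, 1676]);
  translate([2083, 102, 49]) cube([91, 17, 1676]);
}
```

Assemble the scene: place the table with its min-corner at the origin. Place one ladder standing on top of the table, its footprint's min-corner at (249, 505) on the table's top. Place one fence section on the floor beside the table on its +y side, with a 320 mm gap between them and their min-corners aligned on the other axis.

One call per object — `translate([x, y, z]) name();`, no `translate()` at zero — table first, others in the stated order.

table();
translate([249, 505, 772]) ladder();
translate([0, 911, 0]) fence_section();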